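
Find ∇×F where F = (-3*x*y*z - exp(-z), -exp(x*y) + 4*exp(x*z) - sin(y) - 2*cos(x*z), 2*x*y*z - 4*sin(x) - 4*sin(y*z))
(2*x*z - 4*x*exp(x*z) - 2*x*sin(x*z) - 4*z*cos(y*z), -3*x*y - 2*y*z + 4*cos(x) + exp(-z), 3*x*z - y*exp(x*y) + 4*z*exp(x*z) + 2*z*sin(x*z))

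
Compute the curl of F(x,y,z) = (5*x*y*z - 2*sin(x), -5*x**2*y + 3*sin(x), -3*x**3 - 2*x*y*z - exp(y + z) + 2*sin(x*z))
(-2*x*z - exp(y + z), 9*x**2 + 5*x*y + 2*y*z - 2*z*cos(x*z), -10*x*y - 5*x*z + 3*cos(x))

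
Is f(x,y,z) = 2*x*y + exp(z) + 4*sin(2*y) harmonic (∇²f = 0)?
No, ∇²f = exp(z) - 16*sin(2*y)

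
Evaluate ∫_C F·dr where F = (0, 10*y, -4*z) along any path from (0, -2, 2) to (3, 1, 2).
-15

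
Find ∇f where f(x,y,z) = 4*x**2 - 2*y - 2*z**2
(8*x, -2, -4*z)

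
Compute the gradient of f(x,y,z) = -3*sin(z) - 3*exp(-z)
(0, 0, -3*cos(z) + 3*exp(-z))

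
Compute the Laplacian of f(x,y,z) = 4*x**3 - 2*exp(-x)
24*x - 2*exp(-x)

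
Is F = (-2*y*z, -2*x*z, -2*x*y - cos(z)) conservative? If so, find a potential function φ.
Yes, F is conservative. φ = -2*x*y*z - sin(z)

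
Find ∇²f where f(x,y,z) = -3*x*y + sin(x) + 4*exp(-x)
-sin(x) + 4*exp(-x)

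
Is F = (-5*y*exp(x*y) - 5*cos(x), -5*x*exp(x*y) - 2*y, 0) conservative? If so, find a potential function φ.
Yes, F is conservative. φ = -y**2 - 5*exp(x*y) - 5*sin(x)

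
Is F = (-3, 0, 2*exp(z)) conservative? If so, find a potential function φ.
Yes, F is conservative. φ = -3*x + 2*exp(z)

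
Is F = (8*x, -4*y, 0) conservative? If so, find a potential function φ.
Yes, F is conservative. φ = 4*x**2 - 2*y**2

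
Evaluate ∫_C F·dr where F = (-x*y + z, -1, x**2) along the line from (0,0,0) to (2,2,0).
-14/3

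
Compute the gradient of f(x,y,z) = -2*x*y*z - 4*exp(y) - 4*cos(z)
(-2*y*z, -2*x*z - 4*exp(y), -2*x*y + 4*sin(z))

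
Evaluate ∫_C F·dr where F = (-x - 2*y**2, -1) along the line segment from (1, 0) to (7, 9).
-357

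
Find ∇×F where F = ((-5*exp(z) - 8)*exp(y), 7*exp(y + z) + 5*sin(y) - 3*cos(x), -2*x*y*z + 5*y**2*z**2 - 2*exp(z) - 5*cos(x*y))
(-2*x*z + 5*x*sin(x*y) + 10*y*z**2 - 7*exp(y + z), 2*y*z - 5*y*sin(x*y) - 5*exp(y + z), (5*exp(z) + 8)*exp(y) + 3*sin(x))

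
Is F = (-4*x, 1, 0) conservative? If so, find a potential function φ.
Yes, F is conservative. φ = -2*x**2 + y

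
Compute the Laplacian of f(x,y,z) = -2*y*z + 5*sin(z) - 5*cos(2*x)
-5*sin(z) + 20*cos(2*x)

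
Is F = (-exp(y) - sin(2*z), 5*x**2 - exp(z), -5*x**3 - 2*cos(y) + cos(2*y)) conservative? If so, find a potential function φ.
No, ∇×F = (exp(z) + 2*sin(y) - 2*sin(2*y), 15*x**2 - 2*cos(2*z), 10*x + exp(y)) ≠ 0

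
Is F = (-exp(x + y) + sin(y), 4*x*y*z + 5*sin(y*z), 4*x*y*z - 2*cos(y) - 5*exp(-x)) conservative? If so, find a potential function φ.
No, ∇×F = (-4*x*y + 4*x*z - 5*y*cos(y*z) + 2*sin(y), -4*y*z - 5*exp(-x), 4*y*z + exp(x + y) - cos(y)) ≠ 0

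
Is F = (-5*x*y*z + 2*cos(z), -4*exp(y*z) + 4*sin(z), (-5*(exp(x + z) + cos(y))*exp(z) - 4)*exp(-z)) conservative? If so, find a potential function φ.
No, ∇×F = (4*y*exp(y*z) + 5*sin(y) - 4*cos(z), -5*x*y + 5*exp(x + z) - 2*sin(z), 5*x*z) ≠ 0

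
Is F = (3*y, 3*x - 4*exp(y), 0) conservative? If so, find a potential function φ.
Yes, F is conservative. φ = 3*x*y - 4*exp(y)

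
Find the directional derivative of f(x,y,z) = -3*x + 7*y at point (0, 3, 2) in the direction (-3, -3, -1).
-12*sqrt(19)/19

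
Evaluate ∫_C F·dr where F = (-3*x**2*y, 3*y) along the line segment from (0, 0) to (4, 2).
-90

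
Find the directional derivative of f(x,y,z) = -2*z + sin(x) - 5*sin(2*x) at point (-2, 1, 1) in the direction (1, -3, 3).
sqrt(19)*(-6 + cos(2) - 10*cos(4))/19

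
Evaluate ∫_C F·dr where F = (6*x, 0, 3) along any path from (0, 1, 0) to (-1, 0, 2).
9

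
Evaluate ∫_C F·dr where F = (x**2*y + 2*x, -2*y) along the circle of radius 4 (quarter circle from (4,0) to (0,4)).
-16*pi - 32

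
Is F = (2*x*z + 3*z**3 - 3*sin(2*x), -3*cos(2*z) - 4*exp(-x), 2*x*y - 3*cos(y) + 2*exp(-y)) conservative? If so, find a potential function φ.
No, ∇×F = (2*x + 3*sin(y) - 6*sin(2*z) - 2*exp(-y), 2*x - 2*y + 9*z**2, 4*exp(-x)) ≠ 0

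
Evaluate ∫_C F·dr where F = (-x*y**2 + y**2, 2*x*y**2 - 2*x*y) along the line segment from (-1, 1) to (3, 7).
284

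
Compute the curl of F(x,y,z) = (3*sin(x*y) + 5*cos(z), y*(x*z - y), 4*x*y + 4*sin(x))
(x*(4 - y), -4*y - 5*sin(z) - 4*cos(x), -3*x*cos(x*y) + y*z)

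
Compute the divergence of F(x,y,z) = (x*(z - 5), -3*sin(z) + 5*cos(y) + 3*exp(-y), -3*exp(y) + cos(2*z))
z - 5*sin(y) - 2*sin(2*z) - 5 - 3*exp(-y)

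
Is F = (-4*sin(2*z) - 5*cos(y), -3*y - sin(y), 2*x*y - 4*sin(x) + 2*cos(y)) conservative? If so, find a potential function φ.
No, ∇×F = (2*x - 2*sin(y), -2*y + 4*cos(x) - 8*cos(2*z), -5*sin(y)) ≠ 0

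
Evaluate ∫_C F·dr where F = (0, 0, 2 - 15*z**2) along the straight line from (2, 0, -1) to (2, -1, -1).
0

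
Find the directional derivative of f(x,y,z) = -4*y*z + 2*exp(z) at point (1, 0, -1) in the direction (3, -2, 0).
-8*sqrt(13)/13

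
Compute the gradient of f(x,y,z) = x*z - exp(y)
(z, -exp(y), x)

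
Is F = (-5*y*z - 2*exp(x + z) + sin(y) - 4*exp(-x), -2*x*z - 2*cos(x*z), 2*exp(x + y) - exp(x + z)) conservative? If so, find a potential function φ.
No, ∇×F = (-2*x*sin(x*z) + 2*x + 2*exp(x + y), -5*y - 2*exp(x + y) - exp(x + z), 2*z*sin(x*z) + 3*z - cos(y)) ≠ 0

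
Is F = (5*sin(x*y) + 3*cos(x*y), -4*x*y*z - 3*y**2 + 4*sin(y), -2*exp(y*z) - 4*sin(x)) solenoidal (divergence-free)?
No, ∇·F = -4*x*z - 2*y*exp(y*z) - 3*y*sin(x*y) + 5*y*cos(x*y) - 6*y + 4*cos(y)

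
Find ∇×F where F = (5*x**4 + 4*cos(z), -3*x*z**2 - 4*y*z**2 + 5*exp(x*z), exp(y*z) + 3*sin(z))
(6*x*z - 5*x*exp(x*z) + 8*y*z + z*exp(y*z), -4*sin(z), z*(-3*z + 5*exp(x*z)))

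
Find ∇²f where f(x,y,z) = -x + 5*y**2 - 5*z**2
0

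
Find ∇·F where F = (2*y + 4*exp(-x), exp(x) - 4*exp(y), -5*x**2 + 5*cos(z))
-4*exp(y) - 5*sin(z) - 4*exp(-x)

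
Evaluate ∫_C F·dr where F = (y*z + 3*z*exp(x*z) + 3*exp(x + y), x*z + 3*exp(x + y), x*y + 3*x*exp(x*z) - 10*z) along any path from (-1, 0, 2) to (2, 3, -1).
-3*exp(-1) + 9 + 3*exp(5)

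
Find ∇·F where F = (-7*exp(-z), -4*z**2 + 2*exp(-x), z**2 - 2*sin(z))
2*z - 2*cos(z)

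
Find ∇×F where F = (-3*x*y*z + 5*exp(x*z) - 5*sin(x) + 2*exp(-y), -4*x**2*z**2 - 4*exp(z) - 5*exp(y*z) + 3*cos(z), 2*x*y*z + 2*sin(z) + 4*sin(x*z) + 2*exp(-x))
(8*x**2*z + 2*x*z + 5*y*exp(y*z) + 4*exp(z) + 3*sin(z), -3*x*y + 5*x*exp(x*z) - 2*y*z - 4*z*cos(x*z) + 2*exp(-x), (x*z*(3 - 8*z)*exp(y) + 2)*exp(-y))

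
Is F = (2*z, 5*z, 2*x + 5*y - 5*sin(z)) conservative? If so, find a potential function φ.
Yes, F is conservative. φ = 2*x*z + 5*y*z + 5*cos(z)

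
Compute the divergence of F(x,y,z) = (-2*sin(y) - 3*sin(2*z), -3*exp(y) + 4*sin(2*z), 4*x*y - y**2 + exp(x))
-3*exp(y)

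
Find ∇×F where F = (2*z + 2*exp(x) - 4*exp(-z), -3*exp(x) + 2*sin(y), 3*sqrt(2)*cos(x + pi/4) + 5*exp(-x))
(0, 3*sqrt(2)*sin(x + pi/4) + 2 + 4*exp(-z) + 5*exp(-x), -3*exp(x))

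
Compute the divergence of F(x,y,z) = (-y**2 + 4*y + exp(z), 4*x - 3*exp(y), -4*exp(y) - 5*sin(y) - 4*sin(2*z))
-3*exp(y) - 8*cos(2*z)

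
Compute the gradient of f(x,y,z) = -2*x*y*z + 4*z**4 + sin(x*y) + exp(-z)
(y*(-2*z + cos(x*y)), x*(-2*z + cos(x*y)), -2*x*y + 16*z**3 - exp(-z))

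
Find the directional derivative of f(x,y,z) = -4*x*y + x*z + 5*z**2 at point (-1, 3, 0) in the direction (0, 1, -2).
6*sqrt(5)/5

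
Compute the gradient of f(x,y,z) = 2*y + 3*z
(0, 2, 3)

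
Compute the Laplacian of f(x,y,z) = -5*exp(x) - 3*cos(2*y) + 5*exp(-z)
-5*exp(x) + 12*cos(2*y) + 5*exp(-z)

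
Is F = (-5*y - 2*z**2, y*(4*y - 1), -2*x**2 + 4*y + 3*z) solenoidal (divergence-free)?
No, ∇·F = 8*y + 2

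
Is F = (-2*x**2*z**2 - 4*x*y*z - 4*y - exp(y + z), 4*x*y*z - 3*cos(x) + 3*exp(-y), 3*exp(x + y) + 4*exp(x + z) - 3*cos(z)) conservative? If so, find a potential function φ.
No, ∇×F = (-4*x*y + 3*exp(x + y), -4*x**2*z - 4*x*y - 3*exp(x + y) - 4*exp(x + z) - exp(y + z), 4*x*z + 4*y*z + exp(y + z) + 3*sin(x) + 4) ≠ 0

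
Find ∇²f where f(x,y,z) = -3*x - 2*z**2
-4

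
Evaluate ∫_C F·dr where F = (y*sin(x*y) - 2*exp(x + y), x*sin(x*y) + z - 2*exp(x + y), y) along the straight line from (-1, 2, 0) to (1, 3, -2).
-2*exp(4) - 6 + cos(2) - cos(3) + 2*E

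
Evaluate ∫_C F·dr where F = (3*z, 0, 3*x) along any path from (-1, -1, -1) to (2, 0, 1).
3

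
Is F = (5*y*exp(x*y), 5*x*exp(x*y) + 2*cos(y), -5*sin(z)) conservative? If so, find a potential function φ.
Yes, F is conservative. φ = 5*exp(x*y) + 2*sin(y) + 5*cos(z)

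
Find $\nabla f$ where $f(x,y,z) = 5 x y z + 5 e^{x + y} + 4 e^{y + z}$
(5*y*z + 5*exp(x + y), 5*x*z + 5*exp(x + y) + 4*exp(y + z), 5*x*y + 4*exp(y + z))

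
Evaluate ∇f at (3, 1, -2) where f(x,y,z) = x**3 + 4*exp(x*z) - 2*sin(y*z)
(27 - 8*exp(-6), 4*cos(2), 12*exp(-6) - 2*cos(2))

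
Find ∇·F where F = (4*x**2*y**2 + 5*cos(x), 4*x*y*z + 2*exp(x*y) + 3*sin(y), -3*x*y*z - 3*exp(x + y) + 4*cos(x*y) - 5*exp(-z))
8*x*y**2 - 3*x*y + 4*x*z + 2*x*exp(x*y) - 5*sin(x) + 3*cos(y) + 5*exp(-z)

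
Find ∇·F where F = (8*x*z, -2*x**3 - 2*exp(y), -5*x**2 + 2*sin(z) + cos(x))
8*z - 2*exp(y) + 2*cos(z)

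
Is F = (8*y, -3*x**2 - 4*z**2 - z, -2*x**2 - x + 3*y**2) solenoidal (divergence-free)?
Yes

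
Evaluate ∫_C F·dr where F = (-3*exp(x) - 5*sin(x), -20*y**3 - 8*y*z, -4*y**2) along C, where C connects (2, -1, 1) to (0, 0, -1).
-5*cos(2) + 11 + 3*exp(2)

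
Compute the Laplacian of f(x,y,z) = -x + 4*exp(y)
4*exp(y)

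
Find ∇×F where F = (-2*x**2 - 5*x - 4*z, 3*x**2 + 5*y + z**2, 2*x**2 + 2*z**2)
(-2*z, -4*x - 4, 6*x)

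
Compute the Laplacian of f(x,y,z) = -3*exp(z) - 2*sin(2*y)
-3*exp(z) + 8*sin(2*y)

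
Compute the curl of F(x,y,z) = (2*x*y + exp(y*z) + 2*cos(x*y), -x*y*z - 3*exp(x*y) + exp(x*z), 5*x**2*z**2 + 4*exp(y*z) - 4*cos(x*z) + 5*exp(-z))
(x*y - x*exp(x*z) + 4*z*exp(y*z), -10*x*z**2 + y*exp(y*z) - 4*z*sin(x*z), 2*x*sin(x*y) - 2*x - y*z - 3*y*exp(x*y) + z*exp(x*z) - z*exp(y*z))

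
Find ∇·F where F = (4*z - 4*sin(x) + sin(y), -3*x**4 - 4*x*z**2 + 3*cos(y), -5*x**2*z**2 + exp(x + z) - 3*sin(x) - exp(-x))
-10*x**2*z + exp(x + z) - 3*sin(y) - 4*cos(x)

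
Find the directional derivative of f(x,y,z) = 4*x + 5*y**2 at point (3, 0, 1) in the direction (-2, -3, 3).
-4*sqrt(22)/11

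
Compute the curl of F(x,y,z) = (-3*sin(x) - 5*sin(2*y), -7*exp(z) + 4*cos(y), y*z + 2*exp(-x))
(z + 7*exp(z), 2*exp(-x), 10*cos(2*y))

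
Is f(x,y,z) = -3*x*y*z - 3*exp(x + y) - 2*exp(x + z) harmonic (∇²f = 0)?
No, ∇²f = -6*exp(x + y) - 4*exp(x + z)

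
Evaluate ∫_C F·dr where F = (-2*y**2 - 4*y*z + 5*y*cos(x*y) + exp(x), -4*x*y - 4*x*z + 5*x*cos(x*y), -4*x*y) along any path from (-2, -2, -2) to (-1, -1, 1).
(5*(-10 - sin(4) + sin(1))*exp(2) - 1 + E)*exp(-2)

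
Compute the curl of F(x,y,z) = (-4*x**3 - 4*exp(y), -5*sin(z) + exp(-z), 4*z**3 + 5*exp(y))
(5*exp(y) + 5*cos(z) + exp(-z), 0, 4*exp(y))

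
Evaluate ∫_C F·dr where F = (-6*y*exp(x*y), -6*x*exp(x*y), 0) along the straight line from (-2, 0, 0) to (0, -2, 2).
0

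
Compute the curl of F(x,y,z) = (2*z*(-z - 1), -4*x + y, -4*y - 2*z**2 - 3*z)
(-4, -4*z - 2, -4)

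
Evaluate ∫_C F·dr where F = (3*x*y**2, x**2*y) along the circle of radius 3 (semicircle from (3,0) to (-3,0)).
0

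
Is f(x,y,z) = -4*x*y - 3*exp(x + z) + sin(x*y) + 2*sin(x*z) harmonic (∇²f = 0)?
No, ∇²f = -x**2*sin(x*y) - 2*x**2*sin(x*z) - y**2*sin(x*y) - 2*z**2*sin(x*z) - 6*exp(x + z)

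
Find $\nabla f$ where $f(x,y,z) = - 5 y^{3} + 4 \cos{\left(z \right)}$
(0, -15*y**2, -4*sin(z))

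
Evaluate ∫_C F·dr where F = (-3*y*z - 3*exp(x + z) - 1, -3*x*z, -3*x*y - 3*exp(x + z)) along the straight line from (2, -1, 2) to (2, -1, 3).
-3*exp(5) + 6 + 3*exp(4)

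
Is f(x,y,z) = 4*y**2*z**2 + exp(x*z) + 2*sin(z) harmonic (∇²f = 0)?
No, ∇²f = x**2*exp(x*z) + 8*y**2 + z**2*exp(x*z) + 8*z**2 - 2*sin(z)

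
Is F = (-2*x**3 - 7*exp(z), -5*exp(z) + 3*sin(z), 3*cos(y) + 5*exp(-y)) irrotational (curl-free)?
No, ∇×F = (5*exp(z) - 3*sin(y) - 3*cos(z) - 5*exp(-y), -7*exp(z), 0)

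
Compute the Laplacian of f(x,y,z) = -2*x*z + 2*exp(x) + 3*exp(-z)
2*exp(x) + 3*exp(-z)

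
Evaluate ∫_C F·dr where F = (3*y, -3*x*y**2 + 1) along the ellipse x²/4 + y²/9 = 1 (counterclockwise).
-117*pi/2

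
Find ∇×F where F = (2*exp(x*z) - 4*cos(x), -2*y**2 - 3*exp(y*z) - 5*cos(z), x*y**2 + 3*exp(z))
(2*x*y + 3*y*exp(y*z) - 5*sin(z), 2*x*exp(x*z) - y**2, 0)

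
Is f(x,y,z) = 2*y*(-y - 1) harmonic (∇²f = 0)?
No, ∇²f = -4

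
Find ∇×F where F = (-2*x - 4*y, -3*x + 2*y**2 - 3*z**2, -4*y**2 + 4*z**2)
(-8*y + 6*z, 0, 1)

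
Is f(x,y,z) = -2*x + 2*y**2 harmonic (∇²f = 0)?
No, ∇²f = 4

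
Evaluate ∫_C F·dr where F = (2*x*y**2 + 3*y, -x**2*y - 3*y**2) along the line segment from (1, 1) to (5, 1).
36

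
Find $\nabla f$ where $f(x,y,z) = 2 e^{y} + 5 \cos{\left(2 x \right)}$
(-10*sin(2*x), 2*exp(y), 0)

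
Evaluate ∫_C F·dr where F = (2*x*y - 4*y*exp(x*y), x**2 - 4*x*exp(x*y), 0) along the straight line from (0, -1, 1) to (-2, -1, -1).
-4*exp(2)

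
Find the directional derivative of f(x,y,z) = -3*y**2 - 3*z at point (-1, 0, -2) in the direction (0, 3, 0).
0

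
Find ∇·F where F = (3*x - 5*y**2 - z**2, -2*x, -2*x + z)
4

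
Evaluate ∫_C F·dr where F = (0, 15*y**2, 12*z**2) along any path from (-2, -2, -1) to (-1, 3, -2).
147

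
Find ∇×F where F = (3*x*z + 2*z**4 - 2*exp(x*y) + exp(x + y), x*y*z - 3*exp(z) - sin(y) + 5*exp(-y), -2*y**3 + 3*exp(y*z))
(-x*y - 6*y**2 + 3*z*exp(y*z) + 3*exp(z), 3*x + 8*z**3, 2*x*exp(x*y) + y*z - exp(x + y))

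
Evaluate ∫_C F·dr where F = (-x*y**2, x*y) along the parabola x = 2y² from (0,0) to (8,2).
-232/3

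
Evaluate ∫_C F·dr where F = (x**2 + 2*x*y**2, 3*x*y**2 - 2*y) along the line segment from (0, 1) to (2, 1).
20/3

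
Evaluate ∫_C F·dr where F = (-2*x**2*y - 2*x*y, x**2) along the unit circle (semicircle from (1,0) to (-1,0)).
pi/4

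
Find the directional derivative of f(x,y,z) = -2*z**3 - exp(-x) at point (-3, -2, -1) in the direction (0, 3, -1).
3*sqrt(10)/5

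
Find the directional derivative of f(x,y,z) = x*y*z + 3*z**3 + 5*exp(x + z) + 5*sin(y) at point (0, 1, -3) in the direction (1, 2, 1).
sqrt(6)*(5 + 5*exp(3)*cos(1) + 39*exp(3))*exp(-3)/3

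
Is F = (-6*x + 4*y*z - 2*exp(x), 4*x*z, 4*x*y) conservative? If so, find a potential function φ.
Yes, F is conservative. φ = -3*x**2 + 4*x*y*z - 2*exp(x)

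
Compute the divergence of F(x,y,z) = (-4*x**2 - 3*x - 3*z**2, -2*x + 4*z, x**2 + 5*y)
-8*x - 3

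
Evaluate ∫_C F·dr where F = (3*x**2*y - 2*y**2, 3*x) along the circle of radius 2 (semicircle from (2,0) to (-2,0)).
64/3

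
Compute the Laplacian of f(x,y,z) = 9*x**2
18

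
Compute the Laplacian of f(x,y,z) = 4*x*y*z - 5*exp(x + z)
-10*exp(x + z)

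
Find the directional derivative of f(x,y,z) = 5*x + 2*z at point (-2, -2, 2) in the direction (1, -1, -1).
sqrt(3)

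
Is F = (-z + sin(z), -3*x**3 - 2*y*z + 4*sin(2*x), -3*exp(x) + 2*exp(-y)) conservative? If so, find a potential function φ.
No, ∇×F = (2*y - 2*exp(-y), 3*exp(x) + cos(z) - 1, -9*x**2 + 8*cos(2*x)) ≠ 0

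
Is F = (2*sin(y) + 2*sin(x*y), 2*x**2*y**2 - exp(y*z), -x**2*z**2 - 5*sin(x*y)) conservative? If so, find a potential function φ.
No, ∇×F = (-5*x*cos(x*y) + y*exp(y*z), 2*x*z**2 + 5*y*cos(x*y), 4*x*y**2 - 2*x*cos(x*y) - 2*cos(y)) ≠ 0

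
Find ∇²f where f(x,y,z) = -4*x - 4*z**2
-8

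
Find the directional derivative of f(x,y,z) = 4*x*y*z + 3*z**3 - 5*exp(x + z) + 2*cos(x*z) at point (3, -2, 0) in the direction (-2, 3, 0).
10*sqrt(13)*exp(3)/13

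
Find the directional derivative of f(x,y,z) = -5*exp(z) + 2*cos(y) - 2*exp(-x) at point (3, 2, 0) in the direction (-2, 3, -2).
2*sqrt(17)*(-2 + (5 - 3*sin(2))*exp(3))*exp(-3)/17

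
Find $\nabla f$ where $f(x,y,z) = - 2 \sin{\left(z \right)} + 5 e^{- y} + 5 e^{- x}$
(-5*exp(-x), -5*exp(-y), -2*cos(z))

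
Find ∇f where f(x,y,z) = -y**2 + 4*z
(0, -2*y, 4)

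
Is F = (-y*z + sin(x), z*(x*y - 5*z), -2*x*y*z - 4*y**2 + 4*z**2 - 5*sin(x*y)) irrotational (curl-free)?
No, ∇×F = (-x*y - 2*x*z - 5*x*cos(x*y) - 8*y + 10*z, y*(2*z + 5*cos(x*y) - 1), z*(y + 1))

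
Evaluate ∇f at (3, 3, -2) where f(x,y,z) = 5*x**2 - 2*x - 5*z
(28, 0, -5)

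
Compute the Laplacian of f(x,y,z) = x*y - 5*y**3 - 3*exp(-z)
-30*y - 3*exp(-z)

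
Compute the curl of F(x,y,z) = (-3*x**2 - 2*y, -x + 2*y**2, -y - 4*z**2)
(-1, 0, 1)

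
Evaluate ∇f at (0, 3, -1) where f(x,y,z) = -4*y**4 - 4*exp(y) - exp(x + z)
(-exp(-1), -432 - 4*exp(3), -exp(-1))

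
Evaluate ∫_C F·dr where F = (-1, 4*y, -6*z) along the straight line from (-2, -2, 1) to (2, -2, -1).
-4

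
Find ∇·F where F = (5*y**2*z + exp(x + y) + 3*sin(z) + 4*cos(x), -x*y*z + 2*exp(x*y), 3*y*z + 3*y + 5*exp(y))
-x*z + 2*x*exp(x*y) + 3*y + exp(x + y) - 4*sin(x)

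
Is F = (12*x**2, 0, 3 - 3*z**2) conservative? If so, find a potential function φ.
Yes, F is conservative. φ = 4*x**3 - z**3 + 3*z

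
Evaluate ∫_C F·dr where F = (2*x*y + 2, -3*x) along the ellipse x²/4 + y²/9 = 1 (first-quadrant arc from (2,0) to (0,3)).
-9*pi/2 - 12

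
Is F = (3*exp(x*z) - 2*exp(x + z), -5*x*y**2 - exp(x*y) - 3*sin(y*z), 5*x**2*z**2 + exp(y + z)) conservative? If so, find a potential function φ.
No, ∇×F = (3*y*cos(y*z) + exp(y + z), -10*x*z**2 + 3*x*exp(x*z) - 2*exp(x + z), y*(-5*y - exp(x*y))) ≠ 0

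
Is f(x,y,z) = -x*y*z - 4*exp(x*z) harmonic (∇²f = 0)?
No, ∇²f = 4*(-x**2 - z**2)*exp(x*z)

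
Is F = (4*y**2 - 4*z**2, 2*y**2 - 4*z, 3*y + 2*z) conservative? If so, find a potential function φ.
No, ∇×F = (7, -8*z, -8*y) ≠ 0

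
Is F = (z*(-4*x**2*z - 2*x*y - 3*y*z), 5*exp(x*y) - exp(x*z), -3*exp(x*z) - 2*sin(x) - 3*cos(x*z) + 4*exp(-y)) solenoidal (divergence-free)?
No, ∇·F = 5*x*exp(x*y) - 3*x*exp(x*z) + 3*x*sin(x*z) - 2*z*(4*x*z + y)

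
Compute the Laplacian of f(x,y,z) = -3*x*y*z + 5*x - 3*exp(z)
-3*exp(z)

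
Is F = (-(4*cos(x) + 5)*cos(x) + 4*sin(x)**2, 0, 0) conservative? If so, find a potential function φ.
Yes, F is conservative. φ = -(4*cos(x) + 5)*sin(x)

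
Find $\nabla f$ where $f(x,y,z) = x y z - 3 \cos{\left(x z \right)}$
(z*(y + 3*sin(x*z)), x*z, x*(y + 3*sin(x*z)))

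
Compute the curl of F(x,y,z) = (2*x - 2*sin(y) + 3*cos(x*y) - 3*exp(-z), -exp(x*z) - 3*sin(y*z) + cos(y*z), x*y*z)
(x*z + x*exp(x*z) + y*sin(y*z) + 3*y*cos(y*z), -y*z + 3*exp(-z), 3*x*sin(x*y) - z*exp(x*z) + 2*cos(y))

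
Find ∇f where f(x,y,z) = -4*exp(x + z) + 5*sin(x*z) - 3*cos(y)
(5*z*cos(x*z) - 4*exp(x + z), 3*sin(y), 5*x*cos(x*z) - 4*exp(x + z))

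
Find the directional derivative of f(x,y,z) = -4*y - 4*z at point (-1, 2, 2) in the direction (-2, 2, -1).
-4/3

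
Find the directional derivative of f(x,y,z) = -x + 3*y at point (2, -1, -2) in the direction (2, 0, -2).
-sqrt(2)/2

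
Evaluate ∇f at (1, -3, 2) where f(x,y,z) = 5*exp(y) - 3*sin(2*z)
(0, 5*exp(-3), -6*cos(4))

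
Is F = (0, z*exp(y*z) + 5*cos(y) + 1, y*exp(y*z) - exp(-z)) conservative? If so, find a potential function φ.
Yes, F is conservative. φ = y + exp(y*z) + 5*sin(y) + exp(-z)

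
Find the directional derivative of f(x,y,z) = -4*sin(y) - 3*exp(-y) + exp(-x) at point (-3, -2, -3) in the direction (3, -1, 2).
sqrt(14)*(-3*exp(3) - 3*exp(2) + 4*cos(2))/14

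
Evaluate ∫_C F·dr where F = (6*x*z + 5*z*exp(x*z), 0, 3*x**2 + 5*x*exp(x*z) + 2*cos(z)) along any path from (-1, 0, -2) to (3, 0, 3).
-5*exp(2) + 2*sin(3) + 2*sin(2) + 87 + 5*exp(9)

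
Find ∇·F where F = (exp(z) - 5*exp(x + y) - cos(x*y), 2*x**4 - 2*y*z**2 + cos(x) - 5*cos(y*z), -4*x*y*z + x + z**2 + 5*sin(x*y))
-4*x*y + y*sin(x*y) - 2*z**2 + 5*z*sin(y*z) + 2*z - 5*exp(x + y)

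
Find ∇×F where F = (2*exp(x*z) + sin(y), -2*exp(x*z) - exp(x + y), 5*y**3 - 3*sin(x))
(2*x*exp(x*z) + 15*y**2, 2*x*exp(x*z) + 3*cos(x), -2*z*exp(x*z) - exp(x + y) - cos(y))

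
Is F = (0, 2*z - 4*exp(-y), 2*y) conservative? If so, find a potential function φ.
Yes, F is conservative. φ = 2*y*z + 4*exp(-y)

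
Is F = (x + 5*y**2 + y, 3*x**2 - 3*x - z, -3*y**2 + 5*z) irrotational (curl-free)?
No, ∇×F = (1 - 6*y, 0, 6*x - 10*y - 4)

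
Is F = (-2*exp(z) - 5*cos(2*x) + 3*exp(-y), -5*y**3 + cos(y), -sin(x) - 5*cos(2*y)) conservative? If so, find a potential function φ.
No, ∇×F = (10*sin(2*y), -2*exp(z) + cos(x), 3*exp(-y)) ≠ 0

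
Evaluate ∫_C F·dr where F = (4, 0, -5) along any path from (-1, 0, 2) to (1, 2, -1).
23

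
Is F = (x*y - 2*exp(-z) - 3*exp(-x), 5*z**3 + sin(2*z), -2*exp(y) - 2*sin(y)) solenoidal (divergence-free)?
No, ∇·F = y + 3*exp(-x)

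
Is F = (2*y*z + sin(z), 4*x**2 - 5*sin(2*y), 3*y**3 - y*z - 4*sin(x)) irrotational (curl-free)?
No, ∇×F = (9*y**2 - z, 2*y + 4*cos(x) + cos(z), 8*x - 2*z)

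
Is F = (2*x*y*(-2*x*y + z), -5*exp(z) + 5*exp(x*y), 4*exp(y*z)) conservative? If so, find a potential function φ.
No, ∇×F = (4*z*exp(y*z) + 5*exp(z), 2*x*y, 8*x**2*y - 2*x*z + 5*y*exp(x*y)) ≠ 0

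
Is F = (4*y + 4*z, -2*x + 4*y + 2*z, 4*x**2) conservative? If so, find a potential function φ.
No, ∇×F = (-2, 4 - 8*x, -6) ≠ 0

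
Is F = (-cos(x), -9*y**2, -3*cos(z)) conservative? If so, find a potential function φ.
Yes, F is conservative. φ = -3*y**3 - sin(x) - 3*sin(z)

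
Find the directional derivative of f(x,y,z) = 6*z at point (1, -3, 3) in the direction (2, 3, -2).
-12*sqrt(17)/17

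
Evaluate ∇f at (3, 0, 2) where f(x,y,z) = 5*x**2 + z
(30, 0, 1)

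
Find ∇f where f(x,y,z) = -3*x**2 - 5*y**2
(-6*x, -10*y, 0)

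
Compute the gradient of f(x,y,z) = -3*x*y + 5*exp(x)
(-3*y + 5*exp(x), -3*x, 0)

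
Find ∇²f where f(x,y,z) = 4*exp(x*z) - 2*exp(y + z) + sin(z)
4*x**2*exp(x*z) + 4*z**2*exp(x*z) - 4*exp(y + z) - sin(z)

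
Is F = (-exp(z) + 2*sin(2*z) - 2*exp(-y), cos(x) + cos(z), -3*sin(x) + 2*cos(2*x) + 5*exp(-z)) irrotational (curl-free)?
No, ∇×F = (sin(z), -exp(z) + 4*sin(2*x) + 3*cos(x) + 4*cos(2*z), -sin(x) - 2*exp(-y))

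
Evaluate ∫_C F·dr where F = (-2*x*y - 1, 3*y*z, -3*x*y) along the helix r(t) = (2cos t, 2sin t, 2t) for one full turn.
-12*pi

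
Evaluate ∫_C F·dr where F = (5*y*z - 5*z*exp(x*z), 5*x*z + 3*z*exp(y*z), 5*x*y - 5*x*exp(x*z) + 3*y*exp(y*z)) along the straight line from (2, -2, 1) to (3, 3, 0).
-3*exp(-2) + 18 + 5*exp(2)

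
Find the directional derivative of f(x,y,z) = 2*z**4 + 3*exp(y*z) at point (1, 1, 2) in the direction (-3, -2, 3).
3*sqrt(22)*(64 - exp(2))/22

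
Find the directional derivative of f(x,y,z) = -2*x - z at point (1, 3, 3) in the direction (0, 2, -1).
sqrt(5)/5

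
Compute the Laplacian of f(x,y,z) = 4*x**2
8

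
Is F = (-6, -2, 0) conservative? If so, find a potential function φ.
Yes, F is conservative. φ = -6*x - 2*y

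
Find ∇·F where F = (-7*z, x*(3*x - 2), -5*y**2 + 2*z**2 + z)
4*z + 1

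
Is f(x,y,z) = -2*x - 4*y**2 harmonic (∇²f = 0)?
No, ∇²f = -8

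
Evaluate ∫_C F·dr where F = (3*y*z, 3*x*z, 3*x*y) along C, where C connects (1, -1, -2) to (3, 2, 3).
48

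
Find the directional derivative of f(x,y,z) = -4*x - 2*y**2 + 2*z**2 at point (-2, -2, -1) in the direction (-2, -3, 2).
-24*sqrt(17)/17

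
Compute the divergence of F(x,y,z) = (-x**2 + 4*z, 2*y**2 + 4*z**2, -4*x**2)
-2*x + 4*y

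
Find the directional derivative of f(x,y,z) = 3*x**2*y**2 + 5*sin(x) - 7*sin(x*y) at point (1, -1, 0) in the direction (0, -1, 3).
sqrt(10)*(7*cos(1) + 6)/10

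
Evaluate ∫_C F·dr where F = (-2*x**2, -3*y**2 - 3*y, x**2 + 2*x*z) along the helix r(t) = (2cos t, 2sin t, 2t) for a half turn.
-64/3 + 4*pi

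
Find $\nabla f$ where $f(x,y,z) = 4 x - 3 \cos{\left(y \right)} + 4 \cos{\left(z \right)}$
(4, 3*sin(y), -4*sin(z))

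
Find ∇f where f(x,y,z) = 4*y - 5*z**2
(0, 4, -10*z)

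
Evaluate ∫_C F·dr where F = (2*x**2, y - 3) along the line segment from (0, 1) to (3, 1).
18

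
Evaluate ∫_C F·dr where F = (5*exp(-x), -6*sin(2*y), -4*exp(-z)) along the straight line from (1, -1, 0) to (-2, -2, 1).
-5*exp(2) - 4 + 3*cos(4) - 3*cos(2) + 9*exp(-1)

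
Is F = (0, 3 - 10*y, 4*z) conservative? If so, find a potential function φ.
Yes, F is conservative. φ = -5*y**2 + 3*y + 2*z**2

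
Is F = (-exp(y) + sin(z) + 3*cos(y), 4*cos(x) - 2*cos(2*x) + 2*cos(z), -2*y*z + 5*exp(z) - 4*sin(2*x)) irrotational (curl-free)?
No, ∇×F = (-2*z + 2*sin(z), 8*cos(2*x) + cos(z), exp(y) - 4*sin(x) + 4*sin(2*x) + 3*sin(y))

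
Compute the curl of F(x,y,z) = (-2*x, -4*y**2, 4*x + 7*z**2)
(0, -4, 0)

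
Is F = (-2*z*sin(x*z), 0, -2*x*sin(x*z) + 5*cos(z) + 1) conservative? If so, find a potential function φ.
Yes, F is conservative. φ = z + 5*sin(z) + 2*cos(x*z)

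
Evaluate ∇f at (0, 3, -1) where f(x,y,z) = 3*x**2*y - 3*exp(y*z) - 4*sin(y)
(0, 3*exp(-3) - 4*cos(3), -9*exp(-3))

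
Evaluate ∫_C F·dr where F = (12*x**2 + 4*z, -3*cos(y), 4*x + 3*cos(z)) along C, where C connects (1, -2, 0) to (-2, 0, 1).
-44 - 3*sin(2) + 3*sin(1)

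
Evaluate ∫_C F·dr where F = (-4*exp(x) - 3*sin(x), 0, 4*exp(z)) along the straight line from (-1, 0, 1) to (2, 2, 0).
-4*exp(2) - 4*E - 3*cos(1) + 3*cos(2) + 4*exp(-1) + 4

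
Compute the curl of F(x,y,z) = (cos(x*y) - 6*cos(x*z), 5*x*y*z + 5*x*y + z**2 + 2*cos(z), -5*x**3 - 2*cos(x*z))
(-5*x*y - 2*z + 2*sin(z), 15*x**2 + 6*x*sin(x*z) - 2*z*sin(x*z), x*sin(x*y) + 5*y*z + 5*y)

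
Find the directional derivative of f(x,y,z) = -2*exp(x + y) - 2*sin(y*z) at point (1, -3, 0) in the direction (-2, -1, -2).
-4 + 2*exp(-2)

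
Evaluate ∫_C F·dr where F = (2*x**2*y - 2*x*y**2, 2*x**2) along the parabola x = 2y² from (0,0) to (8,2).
48896/105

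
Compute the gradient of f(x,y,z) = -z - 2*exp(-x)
(2*exp(-x), 0, -1)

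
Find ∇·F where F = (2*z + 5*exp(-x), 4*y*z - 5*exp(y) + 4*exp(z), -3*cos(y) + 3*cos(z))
4*z - 5*exp(y) - 3*sin(z) - 5*exp(-x)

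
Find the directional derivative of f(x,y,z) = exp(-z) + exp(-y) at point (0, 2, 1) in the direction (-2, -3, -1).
sqrt(14)*(E + 3)*exp(-2)/14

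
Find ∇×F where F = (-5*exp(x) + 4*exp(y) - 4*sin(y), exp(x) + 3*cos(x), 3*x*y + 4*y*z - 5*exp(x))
(3*x + 4*z, -3*y + 5*exp(x), exp(x) - 4*exp(y) - 3*sin(x) + 4*cos(y))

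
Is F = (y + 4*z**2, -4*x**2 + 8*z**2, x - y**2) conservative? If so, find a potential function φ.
No, ∇×F = (-2*y - 16*z, 8*z - 1, -8*x - 1) ≠ 0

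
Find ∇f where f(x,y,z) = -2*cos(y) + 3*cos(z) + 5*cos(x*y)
(-5*y*sin(x*y), -5*x*sin(x*y) + 2*sin(y), -3*sin(z))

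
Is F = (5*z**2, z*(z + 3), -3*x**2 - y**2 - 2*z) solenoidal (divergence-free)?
No, ∇·F = -2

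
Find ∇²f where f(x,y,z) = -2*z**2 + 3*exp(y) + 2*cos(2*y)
3*exp(y) - 8*cos(2*y) - 4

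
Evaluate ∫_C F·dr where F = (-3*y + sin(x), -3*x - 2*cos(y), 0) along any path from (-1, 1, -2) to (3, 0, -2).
-3 + cos(1) - cos(3) + 2*sin(1)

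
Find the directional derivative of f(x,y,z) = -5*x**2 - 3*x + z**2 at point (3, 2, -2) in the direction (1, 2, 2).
-41/3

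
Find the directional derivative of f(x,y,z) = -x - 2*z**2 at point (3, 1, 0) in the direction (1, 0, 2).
-sqrt(5)/5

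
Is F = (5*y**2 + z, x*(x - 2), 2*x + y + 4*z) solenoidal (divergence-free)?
No, ∇·F = 4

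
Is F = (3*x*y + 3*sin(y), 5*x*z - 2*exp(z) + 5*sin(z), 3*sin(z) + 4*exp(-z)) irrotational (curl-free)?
No, ∇×F = (-5*x + 2*exp(z) - 5*cos(z), 0, -3*x + 5*z - 3*cos(y))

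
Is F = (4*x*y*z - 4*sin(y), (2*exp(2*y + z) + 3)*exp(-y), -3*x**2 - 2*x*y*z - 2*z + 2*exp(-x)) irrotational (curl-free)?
No, ∇×F = (-2*x*z - 2*exp(y + z), 4*x*y + 6*x + 2*y*z + 2*exp(-x), -4*x*z + 4*cos(y))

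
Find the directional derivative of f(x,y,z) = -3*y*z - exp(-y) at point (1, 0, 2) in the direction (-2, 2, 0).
-5*sqrt(2)/2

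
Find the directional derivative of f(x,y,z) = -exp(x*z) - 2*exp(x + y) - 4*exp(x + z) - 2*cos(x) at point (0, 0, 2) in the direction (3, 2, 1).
-8*sqrt(14)*(1 + exp(2))/7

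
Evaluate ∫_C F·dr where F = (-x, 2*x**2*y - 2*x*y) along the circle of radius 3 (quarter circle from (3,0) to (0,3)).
27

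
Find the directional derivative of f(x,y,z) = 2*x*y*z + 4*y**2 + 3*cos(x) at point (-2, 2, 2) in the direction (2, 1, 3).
3*sqrt(14)*sin(2)/7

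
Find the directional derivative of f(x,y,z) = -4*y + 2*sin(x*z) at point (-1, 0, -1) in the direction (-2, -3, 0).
4*sqrt(13)*(cos(1) + 3)/13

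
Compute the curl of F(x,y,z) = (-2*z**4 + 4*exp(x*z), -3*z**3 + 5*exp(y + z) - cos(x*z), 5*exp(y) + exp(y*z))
(-x*sin(x*z) + 9*z**2 + z*exp(y*z) + 5*exp(y) - 5*exp(y + z), 4*x*exp(x*z) - 8*z**3, z*sin(x*z))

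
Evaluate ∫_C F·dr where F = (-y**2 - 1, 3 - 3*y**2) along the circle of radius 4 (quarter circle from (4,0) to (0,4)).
-16/3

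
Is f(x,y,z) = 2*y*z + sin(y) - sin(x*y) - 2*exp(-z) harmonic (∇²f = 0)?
No, ∇²f = x**2*sin(x*y) + y**2*sin(x*y) - sin(y) - 2*exp(-z)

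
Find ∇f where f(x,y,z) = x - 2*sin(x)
(1 - 2*cos(x), 0, 0)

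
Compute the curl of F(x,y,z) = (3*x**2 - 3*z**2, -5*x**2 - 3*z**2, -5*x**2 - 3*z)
(6*z, 10*x - 6*z, -10*x)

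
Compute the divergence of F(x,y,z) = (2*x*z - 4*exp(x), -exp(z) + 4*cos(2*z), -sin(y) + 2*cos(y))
2*z - 4*exp(x)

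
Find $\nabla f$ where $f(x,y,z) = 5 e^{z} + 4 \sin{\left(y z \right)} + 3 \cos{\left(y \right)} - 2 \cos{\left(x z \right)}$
(2*z*sin(x*z), 4*z*cos(y*z) - 3*sin(y), 2*x*sin(x*z) + 4*y*cos(y*z) + 5*exp(z))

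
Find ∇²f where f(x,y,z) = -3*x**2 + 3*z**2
0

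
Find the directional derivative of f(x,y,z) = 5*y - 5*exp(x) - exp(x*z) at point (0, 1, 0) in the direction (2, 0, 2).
-5*sqrt(2)/2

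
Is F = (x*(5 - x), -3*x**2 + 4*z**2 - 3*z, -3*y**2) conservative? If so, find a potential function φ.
No, ∇×F = (-6*y - 8*z + 3, 0, -6*x) ≠ 0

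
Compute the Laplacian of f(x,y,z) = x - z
0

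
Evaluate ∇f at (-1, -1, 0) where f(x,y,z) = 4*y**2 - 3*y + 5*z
(0, -11, 5)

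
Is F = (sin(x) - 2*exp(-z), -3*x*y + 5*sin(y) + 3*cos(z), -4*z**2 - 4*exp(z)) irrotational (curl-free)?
No, ∇×F = (3*sin(z), 2*exp(-z), -3*y)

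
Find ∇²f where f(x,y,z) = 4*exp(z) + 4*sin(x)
4*exp(z) - 4*sin(x)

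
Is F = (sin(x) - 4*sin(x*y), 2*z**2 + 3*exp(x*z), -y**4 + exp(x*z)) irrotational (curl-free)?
No, ∇×F = (-3*x*exp(x*z) - 4*y**3 - 4*z, -z*exp(x*z), 4*x*cos(x*y) + 3*z*exp(x*z))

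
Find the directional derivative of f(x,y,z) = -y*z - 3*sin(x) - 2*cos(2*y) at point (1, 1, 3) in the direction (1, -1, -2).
sqrt(6)*(-4*sin(2) - 3*cos(1) + 5)/6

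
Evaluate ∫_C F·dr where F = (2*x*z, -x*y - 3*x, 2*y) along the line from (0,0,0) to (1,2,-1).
-7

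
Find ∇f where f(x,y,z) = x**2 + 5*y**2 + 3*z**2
(2*x, 10*y, 6*z)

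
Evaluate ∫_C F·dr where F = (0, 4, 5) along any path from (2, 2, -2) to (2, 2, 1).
15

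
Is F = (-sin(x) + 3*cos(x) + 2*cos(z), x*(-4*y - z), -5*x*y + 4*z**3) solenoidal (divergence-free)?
No, ∇·F = -4*x + 12*z**2 - 3*sin(x) - cos(x)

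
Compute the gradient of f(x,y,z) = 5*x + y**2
(5, 2*y, 0)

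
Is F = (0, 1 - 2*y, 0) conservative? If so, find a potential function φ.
Yes, F is conservative. φ = y*(1 - y)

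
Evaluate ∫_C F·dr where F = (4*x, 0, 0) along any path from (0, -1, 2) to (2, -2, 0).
8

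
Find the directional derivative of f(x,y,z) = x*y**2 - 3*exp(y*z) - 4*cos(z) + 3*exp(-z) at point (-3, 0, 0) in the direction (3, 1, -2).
3*sqrt(14)/7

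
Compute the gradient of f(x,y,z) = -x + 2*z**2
(-1, 0, 4*z)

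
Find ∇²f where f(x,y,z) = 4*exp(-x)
4*exp(-x)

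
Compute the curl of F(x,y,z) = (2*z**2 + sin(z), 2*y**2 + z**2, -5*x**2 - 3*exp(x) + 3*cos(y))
(-2*z - 3*sin(y), 10*x + 4*z + 3*exp(x) + cos(z), 0)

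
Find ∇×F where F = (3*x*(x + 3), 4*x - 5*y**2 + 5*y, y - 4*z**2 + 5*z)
(1, 0, 4)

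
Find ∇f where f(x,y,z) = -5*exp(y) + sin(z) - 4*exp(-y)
(0, -5*exp(y) + 4*exp(-y), cos(z))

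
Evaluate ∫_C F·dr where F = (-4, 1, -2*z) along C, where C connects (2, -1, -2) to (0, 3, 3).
7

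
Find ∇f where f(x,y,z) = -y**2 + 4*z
(0, -2*y, 4)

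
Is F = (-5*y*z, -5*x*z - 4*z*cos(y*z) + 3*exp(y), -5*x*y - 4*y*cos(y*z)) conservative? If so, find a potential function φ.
Yes, F is conservative. φ = -5*x*y*z + 3*exp(y) - 4*sin(y*z)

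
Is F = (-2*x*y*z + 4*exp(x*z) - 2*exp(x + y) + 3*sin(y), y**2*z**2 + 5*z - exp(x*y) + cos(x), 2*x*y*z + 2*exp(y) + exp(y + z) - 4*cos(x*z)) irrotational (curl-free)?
No, ∇×F = (2*x*z - 2*y**2*z + 2*exp(y) + exp(y + z) - 5, -2*x*y + 4*x*exp(x*z) - 2*y*z - 4*z*sin(x*z), 2*x*z - y*exp(x*y) + 2*exp(x + y) - sin(x) - 3*cos(y))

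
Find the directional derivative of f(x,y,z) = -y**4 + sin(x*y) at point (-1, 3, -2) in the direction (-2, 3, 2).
-9*sqrt(17)*(cos(3) + 36)/17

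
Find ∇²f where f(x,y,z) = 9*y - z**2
-2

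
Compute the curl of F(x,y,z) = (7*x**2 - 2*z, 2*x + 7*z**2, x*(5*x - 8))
(-14*z, 6 - 10*x, 2)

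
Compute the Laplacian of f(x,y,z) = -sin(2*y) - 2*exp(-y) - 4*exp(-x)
4*sin(2*y) - 2*exp(-y) - 4*exp(-x)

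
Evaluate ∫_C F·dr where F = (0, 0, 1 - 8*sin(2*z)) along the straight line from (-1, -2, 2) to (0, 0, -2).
-4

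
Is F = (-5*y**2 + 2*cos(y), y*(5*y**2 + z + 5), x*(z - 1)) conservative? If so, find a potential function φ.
No, ∇×F = (-y, 1 - z, 10*y + 2*sin(y)) ≠ 0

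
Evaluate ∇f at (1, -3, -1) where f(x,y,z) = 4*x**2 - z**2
(8, 0, 2)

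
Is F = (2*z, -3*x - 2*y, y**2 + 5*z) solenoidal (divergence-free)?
No, ∇·F = 3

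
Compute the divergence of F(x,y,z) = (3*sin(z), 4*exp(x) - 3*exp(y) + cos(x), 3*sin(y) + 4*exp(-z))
-3*exp(y) - 4*exp(-z)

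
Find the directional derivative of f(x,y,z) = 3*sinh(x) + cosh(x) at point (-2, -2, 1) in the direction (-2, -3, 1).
sqrt(14)*(-3*cosh(2) + sinh(2))/7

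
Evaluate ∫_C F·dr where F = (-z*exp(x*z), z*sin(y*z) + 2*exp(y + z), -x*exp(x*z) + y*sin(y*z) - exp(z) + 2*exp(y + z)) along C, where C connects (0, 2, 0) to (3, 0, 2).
-exp(6) - exp(2) + 2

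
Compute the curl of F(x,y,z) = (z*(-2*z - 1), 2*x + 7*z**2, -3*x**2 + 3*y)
(3 - 14*z, 6*x - 4*z - 1, 2)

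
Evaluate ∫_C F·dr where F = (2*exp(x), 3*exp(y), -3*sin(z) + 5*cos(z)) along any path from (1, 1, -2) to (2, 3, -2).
E*(-5 + 2*E + 3*exp(2))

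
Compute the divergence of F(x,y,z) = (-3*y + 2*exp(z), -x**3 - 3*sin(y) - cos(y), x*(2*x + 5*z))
5*x + sin(y) - 3*cos(y)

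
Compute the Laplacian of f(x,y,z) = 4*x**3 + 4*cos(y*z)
24*x - 4*y**2*cos(y*z) - 4*z**2*cos(y*z)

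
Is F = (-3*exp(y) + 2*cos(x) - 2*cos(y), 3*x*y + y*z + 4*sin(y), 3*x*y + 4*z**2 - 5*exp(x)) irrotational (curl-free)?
No, ∇×F = (3*x - y, -3*y + 5*exp(x), 3*y + 3*exp(y) - 2*sin(y))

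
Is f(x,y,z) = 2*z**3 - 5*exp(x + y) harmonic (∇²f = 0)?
No, ∇²f = 12*z - 10*exp(x + y)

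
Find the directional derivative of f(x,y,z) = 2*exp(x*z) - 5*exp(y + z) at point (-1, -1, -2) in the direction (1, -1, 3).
-10*sqrt(11)*(1 + exp(5))*exp(-3)/11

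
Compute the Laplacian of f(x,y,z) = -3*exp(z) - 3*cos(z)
-3*exp(z) + 3*cos(z)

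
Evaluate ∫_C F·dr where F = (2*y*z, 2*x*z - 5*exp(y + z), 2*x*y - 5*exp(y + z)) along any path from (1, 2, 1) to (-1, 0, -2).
-4 - 5*exp(-2) + 5*exp(3)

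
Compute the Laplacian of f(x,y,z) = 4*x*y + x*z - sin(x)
sin(x)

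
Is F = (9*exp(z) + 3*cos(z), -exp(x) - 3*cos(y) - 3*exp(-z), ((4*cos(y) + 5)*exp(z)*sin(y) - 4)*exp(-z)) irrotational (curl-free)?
No, ∇×F = (-8*sin(y)**2 + 5*cos(y) + 4 - 3*exp(-z), 9*exp(z) - 3*sin(z), -exp(x))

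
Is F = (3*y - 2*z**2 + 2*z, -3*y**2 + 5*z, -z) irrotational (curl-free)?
No, ∇×F = (-5, 2 - 4*z, -3)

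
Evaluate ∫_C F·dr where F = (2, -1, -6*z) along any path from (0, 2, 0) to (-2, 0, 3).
-29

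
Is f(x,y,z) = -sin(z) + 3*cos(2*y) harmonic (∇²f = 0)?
No, ∇²f = sin(z) - 12*cos(2*y)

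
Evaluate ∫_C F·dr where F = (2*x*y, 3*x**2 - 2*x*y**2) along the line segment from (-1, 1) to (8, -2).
-417/2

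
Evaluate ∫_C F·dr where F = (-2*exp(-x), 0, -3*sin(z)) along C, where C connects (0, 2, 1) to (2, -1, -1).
-2 + 2*exp(-2)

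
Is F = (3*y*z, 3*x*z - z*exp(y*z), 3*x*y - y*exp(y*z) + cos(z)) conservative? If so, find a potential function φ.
Yes, F is conservative. φ = 3*x*y*z - exp(y*z) + sin(z)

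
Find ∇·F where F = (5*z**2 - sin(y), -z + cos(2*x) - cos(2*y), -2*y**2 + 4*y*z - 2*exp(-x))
4*y + 2*sin(2*y)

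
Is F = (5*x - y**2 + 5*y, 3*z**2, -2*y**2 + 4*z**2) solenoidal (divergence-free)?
No, ∇·F = 8*z + 5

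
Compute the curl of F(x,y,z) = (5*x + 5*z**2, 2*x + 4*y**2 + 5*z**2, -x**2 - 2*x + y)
(1 - 10*z, 2*x + 10*z + 2, 2)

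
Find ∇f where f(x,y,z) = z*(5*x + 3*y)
(5*z, 3*z, 5*x + 3*y)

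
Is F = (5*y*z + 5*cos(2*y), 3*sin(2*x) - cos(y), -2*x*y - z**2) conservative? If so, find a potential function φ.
No, ∇×F = (-2*x, 7*y, -5*z + 10*sin(2*y) + 6*cos(2*x)) ≠ 0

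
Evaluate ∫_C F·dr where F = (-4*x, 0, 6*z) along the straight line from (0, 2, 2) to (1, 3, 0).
-14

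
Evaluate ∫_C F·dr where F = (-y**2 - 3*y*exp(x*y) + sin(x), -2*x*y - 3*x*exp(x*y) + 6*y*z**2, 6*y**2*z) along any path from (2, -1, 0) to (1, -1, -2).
-3*exp(-1) - cos(1) + cos(2) + 3*exp(-2) + 13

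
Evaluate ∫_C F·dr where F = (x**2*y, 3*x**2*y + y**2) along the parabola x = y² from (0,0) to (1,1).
47/42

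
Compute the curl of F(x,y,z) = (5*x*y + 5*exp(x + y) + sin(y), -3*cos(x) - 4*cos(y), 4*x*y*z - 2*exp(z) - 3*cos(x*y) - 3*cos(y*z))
(4*x*z + 3*x*sin(x*y) + 3*z*sin(y*z), -y*(4*z + 3*sin(x*y)), -5*x - 5*exp(x + y) + 3*sin(x) - cos(y))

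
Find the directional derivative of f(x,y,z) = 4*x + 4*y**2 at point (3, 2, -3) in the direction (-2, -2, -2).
-20*sqrt(3)/3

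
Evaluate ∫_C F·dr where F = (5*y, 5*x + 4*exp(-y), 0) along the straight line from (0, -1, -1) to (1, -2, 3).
-4*exp(2) - 10 + 4*E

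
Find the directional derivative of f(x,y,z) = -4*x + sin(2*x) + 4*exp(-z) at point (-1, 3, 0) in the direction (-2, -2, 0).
sqrt(2)*(2 - cos(2))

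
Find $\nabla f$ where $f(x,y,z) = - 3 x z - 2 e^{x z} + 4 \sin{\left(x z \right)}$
(z*(-2*exp(x*z) + 4*cos(x*z) - 3), 0, x*(-2*exp(x*z) + 4*cos(x*z) - 3))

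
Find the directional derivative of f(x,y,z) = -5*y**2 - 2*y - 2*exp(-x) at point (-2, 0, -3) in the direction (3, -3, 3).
2*sqrt(3)*(1 + exp(2))/3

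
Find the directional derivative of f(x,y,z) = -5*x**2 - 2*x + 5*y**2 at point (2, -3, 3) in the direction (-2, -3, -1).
67*sqrt(14)/7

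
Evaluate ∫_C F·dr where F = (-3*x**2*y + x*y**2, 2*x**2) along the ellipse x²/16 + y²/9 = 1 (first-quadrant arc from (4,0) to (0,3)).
28 + 36*pi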